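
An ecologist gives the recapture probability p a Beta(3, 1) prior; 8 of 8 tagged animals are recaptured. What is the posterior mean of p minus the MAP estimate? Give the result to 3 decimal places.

-0.083

Posterior: Beta(3+8, 1+0) = Beta(11, 1).
Since β = 1 ≤ 1 and α > 1, the Beta density is monotone increasing on [0,1]; the mode is at 1.
Mean = 11/(11+1) = 0.917.
Difference = 0.917 − 1.000 = -0.083.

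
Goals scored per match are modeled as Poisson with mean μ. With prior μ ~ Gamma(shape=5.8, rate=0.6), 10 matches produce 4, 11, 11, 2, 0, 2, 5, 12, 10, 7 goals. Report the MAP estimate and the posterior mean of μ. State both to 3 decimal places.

Σ counts = 64. Posterior: Gamma(shape = 5.8+64 = 69.8, rate = 0.6+10 = 10.6).
Mode = (α−1)/β = 68.8/10.6 = 6.491.
Mean = α/β = 69.8/10.6 = 6.585.

MAP: 6.491. Posterior mean: 6.585.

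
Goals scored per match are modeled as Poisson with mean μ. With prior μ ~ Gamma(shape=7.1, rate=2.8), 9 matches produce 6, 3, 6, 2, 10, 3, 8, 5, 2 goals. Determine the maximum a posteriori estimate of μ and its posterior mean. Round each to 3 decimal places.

Σ counts = 45. Posterior: Gamma(shape = 7.1+45 = 52.1, rate = 2.8+9 = 11.8).
Mode = (α−1)/β = 51.1/11.8 = 4.331.
Mean = α/β = 52.1/11.8 = 4.415.

MAP = 4.331; posterior mean = 4.415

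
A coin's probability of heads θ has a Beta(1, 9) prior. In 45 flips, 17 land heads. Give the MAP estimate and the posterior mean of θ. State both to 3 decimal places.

Posterior: Beta(1+17, 9+28) = Beta(18, 37).
Mode = (18−1)/(18+37−2) = 17/53 = 0.321.
Mean = 18/(18+37) = 18/55 = 0.327.

MAP: 0.321. Posterior mean: 0.327.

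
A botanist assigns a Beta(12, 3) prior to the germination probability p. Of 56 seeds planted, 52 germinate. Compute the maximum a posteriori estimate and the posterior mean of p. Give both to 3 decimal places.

MAP = 0.913; posterior mean = 0.901

Posterior: Beta(12+52, 3+4) = Beta(64, 7).
Mode = (64−1)/(64+7−2) = 63/69 = 0.913.
Mean = 64/(64+7) = 64/71 = 0.901.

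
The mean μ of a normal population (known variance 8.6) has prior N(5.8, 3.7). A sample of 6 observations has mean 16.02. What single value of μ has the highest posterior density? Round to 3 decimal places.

Posterior for μ is Normal. Precision-weighted mean: (1/3.7·5.8 + 6/8.6·16.02) / (1/3.7 + 6/8.6) = 13.166.
A Normal posterior is symmetric, so mode = mean.
This is the posterior mode — the MAP estimate.

13.166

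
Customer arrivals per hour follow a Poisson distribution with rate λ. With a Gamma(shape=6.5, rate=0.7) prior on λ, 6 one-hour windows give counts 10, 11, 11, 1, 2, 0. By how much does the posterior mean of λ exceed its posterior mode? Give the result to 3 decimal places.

0.149

Σ counts = 35. Posterior: Gamma(shape = 6.5+35 = 41.5, rate = 0.7+6 = 6.7).
Mode = (α−1)/β = 40.5/6.7 = 6.045.
Mean = α/β = 41.5/6.7 = 6.194.
Difference = 6.194 − 6.045 = 0.149.
Mean > mode: the posterior has a right tail.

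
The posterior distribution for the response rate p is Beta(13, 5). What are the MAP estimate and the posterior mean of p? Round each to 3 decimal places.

Mode = (13−1)/(13+5−2) = 12/16 = 0.750.
Mean = 13/(13+5) = 13/18 = 0.722.

MAP = 0.750, posterior mean = 0.722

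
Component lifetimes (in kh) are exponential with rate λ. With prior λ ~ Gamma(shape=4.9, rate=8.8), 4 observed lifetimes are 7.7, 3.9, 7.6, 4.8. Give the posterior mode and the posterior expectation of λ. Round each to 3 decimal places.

Σ times = 24.0. Posterior: Gamma(shape = 4.9+4 = 8.9, rate = 8.8+24.0 = 32.8).
Mode = (α−1)/β = 7.9/32.8 = 0.241.
Mean = α/β = 8.9/32.8 = 0.271.

λ_MAP = 0.241, E[λ|data] = 0.271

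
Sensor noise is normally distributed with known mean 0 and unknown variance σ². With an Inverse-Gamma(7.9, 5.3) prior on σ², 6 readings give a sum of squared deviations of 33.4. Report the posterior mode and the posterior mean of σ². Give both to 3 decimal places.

MAP: 1.849. Posterior mean: 2.222.

Posterior: Inverse-Gamma(shape = 7.9+6/2 = 10.9, scale = 5.3+33.4/2 = 22.0).
Mode = β/(α+1) = 22.0/11.9 = 1.849.
Mean = β/(α−1) = 22.0/9.9 = 2.222.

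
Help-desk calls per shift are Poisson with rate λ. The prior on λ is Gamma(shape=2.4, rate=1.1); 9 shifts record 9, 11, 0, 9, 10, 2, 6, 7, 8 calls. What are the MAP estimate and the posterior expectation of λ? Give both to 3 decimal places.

λ_MAP = 6.277, E[λ|data] = 6.376

Σ counts = 62. Posterior: Gamma(shape = 2.4+62 = 64.4, rate = 1.1+9 = 10.1).
Mode = (α−1)/β = 63.4/10.1 = 6.277.
Mean = α/β = 64.4/10.1 = 6.376.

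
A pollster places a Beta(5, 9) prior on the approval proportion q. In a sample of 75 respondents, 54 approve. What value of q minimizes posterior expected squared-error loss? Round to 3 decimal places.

0.663

Posterior: Beta(5+54, 9+21) = Beta(59, 30).
Mode = (59−1)/(59+30−2) = 58/87 = 0.667.
Mean = 59/(59+30) = 59/89 = 0.663.
Squared-error loss ⇒ the optimal estimator is the posterior mean.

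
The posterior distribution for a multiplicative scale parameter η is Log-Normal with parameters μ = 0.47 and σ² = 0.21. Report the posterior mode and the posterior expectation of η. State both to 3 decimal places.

MAP = 1.297; posterior mean = 1.777

Mode = exp(μ − σ²) = exp(0.26) = 1.297.
Mean = exp(μ + σ²/2) = exp(0.575) = 1.777.
The mean is pulled above the mode by the posterior's right skew.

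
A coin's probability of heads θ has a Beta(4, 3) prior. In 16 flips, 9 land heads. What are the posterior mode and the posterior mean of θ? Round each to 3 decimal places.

MAP = 0.571; posterior mean = 0.565

Posterior: Beta(4+9, 3+7) = Beta(13, 10).
Mode = (13−1)/(13+10−2) = 12/21 = 0.571.
Mean = 13/(13+10) = 13/23 = 0.565.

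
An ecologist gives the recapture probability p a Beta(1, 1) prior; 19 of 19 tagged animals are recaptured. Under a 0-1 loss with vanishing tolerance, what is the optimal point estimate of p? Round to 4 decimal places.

Posterior: Beta(1+19, 1+0) = Beta(20, 1).
Since β = 1 ≤ 1 and α > 1, the Beta density is monotone increasing on [0,1]; the mode is at 1.
Mean = 20/(20+1) = 0.9524.
This is the posterior mode — the MAP estimate.

1.0000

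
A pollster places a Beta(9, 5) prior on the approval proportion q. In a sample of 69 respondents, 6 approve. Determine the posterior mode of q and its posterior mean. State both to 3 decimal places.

Posterior: Beta(9+6, 5+63) = Beta(15, 68).
Mode = (15−1)/(15+68−2) = 14/81 = 0.173.
Mean = 15/(15+68) = 15/83 = 0.181.
Mean > mode: the posterior has a right tail.

MAP = 0.173, posterior mean = 0.181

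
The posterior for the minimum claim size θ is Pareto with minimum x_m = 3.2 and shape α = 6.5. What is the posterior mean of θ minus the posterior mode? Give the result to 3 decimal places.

The Pareto density is strictly decreasing on [x_m, ∞), so the mode is x_m = 3.200.
Mean = α·x_m/(α−1) = 6.5·3.2/5.5 = 3.782.
Difference = 3.782 − 3.200 = 0.582.

0.582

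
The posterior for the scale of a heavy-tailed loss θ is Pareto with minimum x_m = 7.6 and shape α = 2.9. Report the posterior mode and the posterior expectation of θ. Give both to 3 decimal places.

MAP: 7.600. Posterior mean: 11.600.

The Pareto density is strictly decreasing on [x_m, ∞), so the mode is x_m = 7.600.
Mean = α·x_m/(α−1) = 2.9·7.6/1.9 = 11.600.
Right-skewed posterior ⇒ mode < mean.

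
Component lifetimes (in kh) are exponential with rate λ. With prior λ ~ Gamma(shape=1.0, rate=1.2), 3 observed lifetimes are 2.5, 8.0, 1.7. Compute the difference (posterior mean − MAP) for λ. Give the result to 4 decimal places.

Σ times = 12.2. Posterior: Gamma(shape = 1.0+3 = 4.0, rate = 1.2+12.2 = 13.4).
Mode = (α−1)/β = 3.0/13.4 = 0.2239.
Mean = α/β = 4.0/13.4 = 0.2985.
Difference = 0.2985 − 0.2239 = 0.0746.
The mean is pulled above the mode by the posterior's right skew.

0.0746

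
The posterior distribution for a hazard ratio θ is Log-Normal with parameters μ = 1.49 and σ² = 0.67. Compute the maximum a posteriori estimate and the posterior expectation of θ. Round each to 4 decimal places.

Mode = exp(μ − σ²) = exp(0.82) = 2.2705.
Mean = exp(μ + σ²/2) = exp(1.825) = 6.2028.

MAP = 2.2705; posterior mean = 6.2028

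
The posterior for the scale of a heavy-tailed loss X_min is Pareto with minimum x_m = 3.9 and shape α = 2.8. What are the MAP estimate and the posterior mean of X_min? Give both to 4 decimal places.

MAP estimate = 3.9000, posterior mean = 6.0667

The Pareto density is strictly decreasing on [x_m, ∞), so the mode is x_m = 3.9000.
Mean = α·x_m/(α−1) = 2.8·3.9/1.8 = 6.0667.
Right-skewed posterior ⇒ mode < mean.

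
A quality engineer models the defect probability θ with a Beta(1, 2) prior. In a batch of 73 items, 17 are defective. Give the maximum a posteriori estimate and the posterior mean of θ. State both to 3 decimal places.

Posterior: Beta(1+17, 2+56) = Beta(18, 58).
Mode = (18−1)/(18+58−2) = 17/74 = 0.230.
Mean = 18/(18+58) = 18/76 = 0.237.
The posterior is right-skewed, so the mean exceeds the mode.

MAP = 0.230, posterior mean = 0.237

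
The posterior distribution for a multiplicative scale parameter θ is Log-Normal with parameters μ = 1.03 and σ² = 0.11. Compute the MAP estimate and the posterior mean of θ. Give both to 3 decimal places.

Mode = exp(μ − σ²) = exp(0.92) = 2.509.
Mean = exp(μ + σ²/2) = exp(1.085) = 2.959.
The mean is pulled above the mode by the posterior's right skew.

MAP: 2.509. Posterior mean: 2.959.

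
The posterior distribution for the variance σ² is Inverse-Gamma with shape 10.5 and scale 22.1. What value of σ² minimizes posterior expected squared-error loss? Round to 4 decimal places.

2.3263

Mode = β/(α+1) = 22.1/11.5 = 1.9217.
Mean = β/(α−1) = 22.1/9.5 = 2.3263.
Squared-error loss ⇒ the optimal estimator is the posterior mean.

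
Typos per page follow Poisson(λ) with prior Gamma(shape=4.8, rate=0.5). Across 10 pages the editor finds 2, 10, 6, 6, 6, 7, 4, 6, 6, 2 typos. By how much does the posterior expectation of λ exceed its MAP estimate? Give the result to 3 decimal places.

0.095

Σ counts = 55. Posterior: Gamma(shape = 4.8+55 = 59.8, rate = 0.5+10 = 10.5).
Mode = (α−1)/β = 58.8/10.5 = 5.600.
Mean = α/β = 59.8/10.5 = 5.695.
Difference = 5.695 − 5.600 = 0.095.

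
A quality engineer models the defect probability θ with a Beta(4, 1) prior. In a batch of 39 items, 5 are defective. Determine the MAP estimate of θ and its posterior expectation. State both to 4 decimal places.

MAP estimate = 0.1905, posterior expectation = 0.2045

Posterior: Beta(4+5, 1+34) = Beta(9, 35).
Mode = (9−1)/(9+35−2) = 8/42 = 0.1905.
Mean = 9/(9+35) = 9/44 = 0.2045.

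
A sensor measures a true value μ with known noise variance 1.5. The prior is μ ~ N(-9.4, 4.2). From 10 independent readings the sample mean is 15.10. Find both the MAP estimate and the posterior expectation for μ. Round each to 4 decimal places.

Posterior for μ is Normal. Precision-weighted mean: (1/4.2·-9.4 + 10/1.5·15.10) / (1/4.2 + 10/1.5) = 14.2552.
A Normal posterior is symmetric, so mode = mean.

MAP estimate = 14.2552, posterior expectation = 14.2552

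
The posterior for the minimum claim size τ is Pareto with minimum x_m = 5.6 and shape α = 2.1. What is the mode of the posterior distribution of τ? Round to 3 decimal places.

The Pareto density is strictly decreasing on [x_m, ∞), so the mode is x_m = 5.600.
Mean = α·x_m/(α−1) = 2.1·5.6/1.1 = 10.691.
This is the posterior mode — the MAP estimate.

5.600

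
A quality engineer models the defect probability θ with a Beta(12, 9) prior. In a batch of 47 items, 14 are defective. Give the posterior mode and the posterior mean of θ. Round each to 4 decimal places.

MAP = 0.3788; posterior mean = 0.3824

Posterior: Beta(12+14, 9+33) = Beta(26, 42).
Mode = (26−1)/(26+42−2) = 25/66 = 0.3788.
Mean = 26/(26+42) = 26/68 = 0.3824.
The mean is pulled above the mode by the posterior's right skew.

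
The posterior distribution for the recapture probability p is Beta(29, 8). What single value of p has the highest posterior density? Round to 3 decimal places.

Mode = (29−1)/(29+8−2) = 28/35 = 0.800.
Mean = 29/(29+8) = 29/37 = 0.784.
This is the posterior mode — the MAP estimate.

0.800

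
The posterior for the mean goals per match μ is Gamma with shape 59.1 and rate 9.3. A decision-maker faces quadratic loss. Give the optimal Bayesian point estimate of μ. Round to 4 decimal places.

6.3548

Mode = (α−1)/β = 58.1/9.3 = 6.2473.
Mean = α/β = 59.1/9.3 = 6.3548.
Quadratic loss ⇒ the optimal estimator is the posterior mean.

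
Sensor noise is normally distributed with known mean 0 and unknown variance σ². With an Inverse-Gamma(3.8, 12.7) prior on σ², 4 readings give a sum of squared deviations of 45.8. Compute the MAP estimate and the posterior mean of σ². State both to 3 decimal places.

Posterior: Inverse-Gamma(shape = 3.8+4/2 = 5.8, scale = 12.7+45.8/2 = 35.6).
Mode = β/(α+1) = 35.6/6.8 = 5.235.
Mean = β/(α−1) = 35.6/4.8 = 7.417.
The mean is pulled above the mode by the posterior's right skew.

MAP = 5.235, posterior mean = 7.417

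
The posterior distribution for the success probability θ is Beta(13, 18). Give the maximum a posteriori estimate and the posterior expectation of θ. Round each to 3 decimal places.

θ_MAP = 0.414, E[θ|data] = 0.419

Mode = (13−1)/(13+18−2) = 12/29 = 0.414.
Mean = 13/(13+18) = 13/31 = 0.419.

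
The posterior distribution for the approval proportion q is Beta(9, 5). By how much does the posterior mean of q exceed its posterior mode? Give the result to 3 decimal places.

Mode = (9−1)/(9+5−2) = 8/12 = 0.667.
Mean = 9/(9+5) = 9/14 = 0.643.
Difference = 0.643 − 0.667 = -0.024.

-0.024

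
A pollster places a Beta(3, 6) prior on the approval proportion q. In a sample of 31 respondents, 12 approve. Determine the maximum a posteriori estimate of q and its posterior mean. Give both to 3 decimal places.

maximum a posteriori estimate = 0.368, posterior mean = 0.375

Posterior: Beta(3+12, 6+19) = Beta(15, 25).
Mode = (15−1)/(15+25−2) = 14/38 = 0.368.
Mean = 15/(15+25) = 15/40 = 0.375.
The posterior is right-skewed, so the mean exceeds the mode.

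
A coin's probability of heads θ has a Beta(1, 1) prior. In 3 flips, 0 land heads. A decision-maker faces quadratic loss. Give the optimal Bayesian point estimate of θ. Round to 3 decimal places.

0.200

Posterior: Beta(1+0, 1+3) = Beta(1, 4).
Since α = 1 ≤ 1 and β > 1, the Beta density is monotone decreasing on [0,1]; the mode is at 0.
Mean = 1/(1+4) = 0.200.
Quadratic loss ⇒ the optimal estimator is the posterior mean.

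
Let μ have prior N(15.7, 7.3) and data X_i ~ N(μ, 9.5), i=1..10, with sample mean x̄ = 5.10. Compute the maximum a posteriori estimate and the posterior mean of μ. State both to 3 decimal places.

Posterior for μ is Normal. Precision-weighted mean: (1/7.3·15.7 + 10/9.5·5.10) / (1/7.3 + 10/9.5) = 6.321.
A Normal posterior is symmetric, so mode = mean.

MAP: 6.321. Posterior mean: 6.321.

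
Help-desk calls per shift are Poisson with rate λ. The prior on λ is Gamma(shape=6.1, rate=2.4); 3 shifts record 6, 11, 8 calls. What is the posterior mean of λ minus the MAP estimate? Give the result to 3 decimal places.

0.185

Σ counts = 25. Posterior: Gamma(shape = 6.1+25 = 31.1, rate = 2.4+3 = 5.4).
Mode = (α−1)/β = 30.1/5.4 = 5.574.
Mean = α/β = 31.1/5.4 = 5.759.
Difference = 5.759 − 5.574 = 0.185.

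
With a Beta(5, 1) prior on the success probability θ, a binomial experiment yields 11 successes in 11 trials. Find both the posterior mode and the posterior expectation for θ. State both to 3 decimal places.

θ_MAP = 1.000, E[θ|data] = 0.941

Posterior: Beta(5+11, 1+0) = Beta(16, 1).
Since β = 1 ≤ 1 and α > 1, the Beta density is monotone increasing on [0,1]; the mode is at 1.
Mean = 16/(16+1) = 0.941.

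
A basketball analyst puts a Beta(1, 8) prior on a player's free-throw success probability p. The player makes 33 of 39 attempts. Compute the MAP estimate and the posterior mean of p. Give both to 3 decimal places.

Posterior: Beta(1+33, 8+6) = Beta(34, 14).
Mode = (34−1)/(34+14−2) = 33/46 = 0.717.
Mean = 34/(34+14) = 34/48 = 0.708.
Mode > mean: the posterior has a left tail.

MAP = 0.717, posterior mean = 0.708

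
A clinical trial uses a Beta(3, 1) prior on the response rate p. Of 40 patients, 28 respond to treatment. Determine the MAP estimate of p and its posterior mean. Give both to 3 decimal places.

Posterior: Beta(3+28, 1+12) = Beta(31, 13).
Mode = (31−1)/(31+13−2) = 30/42 = 0.714.
Mean = 31/(31+13) = 31/44 = 0.705.

p_MAP = 0.714, E[p|data] = 0.705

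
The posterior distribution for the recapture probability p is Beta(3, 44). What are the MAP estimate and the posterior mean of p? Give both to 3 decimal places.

MAP = 0.044; posterior mean = 0.064

Mode = (3−1)/(3+44−2) = 2/45 = 0.044.
Mean = 3/(3+44) = 3/47 = 0.064.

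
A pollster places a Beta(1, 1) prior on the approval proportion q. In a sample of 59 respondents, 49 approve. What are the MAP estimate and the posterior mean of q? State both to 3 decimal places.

MAP = 0.831, posterior mean = 0.820

Posterior: Beta(1+49, 1+10) = Beta(50, 11).
Mode = (50−1)/(50+11−2) = 49/59 = 0.831.
With a flat prior the MAP equals the MLE, 49/59.
Mean = 50/(50+11) = 50/61 = 0.820.
Mode > mean: the posterior has a left tail.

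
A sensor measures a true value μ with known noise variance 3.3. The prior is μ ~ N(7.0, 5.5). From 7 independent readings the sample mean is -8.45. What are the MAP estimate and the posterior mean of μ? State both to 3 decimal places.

MAP: -7.230. Posterior mean: -7.230.

Posterior for μ is Normal. Precision-weighted mean: (1/5.5·7.0 + 7/3.3·-8.45) / (1/5.5 + 7/3.3) = -7.230.
A Normal posterior is symmetric, so mode = mean.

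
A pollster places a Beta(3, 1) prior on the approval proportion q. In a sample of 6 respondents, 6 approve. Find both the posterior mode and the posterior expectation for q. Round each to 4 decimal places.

Posterior: Beta(3+6, 1+0) = Beta(9, 1).
Since β = 1 ≤ 1 and α > 1, the Beta density is monotone increasing on [0,1]; the mode is at 1.
Mean = 9/(9+1) = 0.9000.

MAP = 1.0000; posterior mean = 0.9000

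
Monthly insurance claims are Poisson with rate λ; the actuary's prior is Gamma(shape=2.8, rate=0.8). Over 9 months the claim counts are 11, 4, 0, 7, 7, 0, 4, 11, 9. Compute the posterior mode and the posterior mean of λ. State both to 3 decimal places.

MAP: 5.592. Posterior mean: 5.694.

Σ counts = 53. Posterior: Gamma(shape = 2.8+53 = 55.8, rate = 0.8+9 = 9.8).
Mode = (α−1)/β = 54.8/9.8 = 5.592.
Mean = α/β = 55.8/9.8 = 5.694.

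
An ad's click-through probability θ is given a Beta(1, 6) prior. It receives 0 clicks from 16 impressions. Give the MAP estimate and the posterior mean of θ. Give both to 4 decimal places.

MAP = 0.0000, posterior mean = 0.0435

Posterior: Beta(1+0, 6+16) = Beta(1, 22).
Since α = 1 ≤ 1 and β > 1, the Beta density is monotone decreasing on [0,1]; the mode is at 0.
Mean = 1/(1+22) = 0.0435.
Mean > mode: the posterior has a right tail.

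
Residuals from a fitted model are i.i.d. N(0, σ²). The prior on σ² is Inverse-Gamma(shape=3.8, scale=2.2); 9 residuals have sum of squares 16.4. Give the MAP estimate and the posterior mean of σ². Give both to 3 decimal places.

MAP estimate = 1.118, posterior mean = 1.425

Posterior: Inverse-Gamma(shape = 3.8+9/2 = 8.3, scale = 2.2+16.4/2 = 10.4).
Mode = β/(α+1) = 10.4/9.3 = 1.118.
Mean = β/(α−1) = 10.4/7.3 = 1.425.
Mean > mode: the posterior has a right tail.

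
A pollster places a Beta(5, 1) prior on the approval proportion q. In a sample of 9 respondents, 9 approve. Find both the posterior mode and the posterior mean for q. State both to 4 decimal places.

Posterior: Beta(5+9, 1+0) = Beta(14, 1).
Since β = 1 ≤ 1 and α > 1, the Beta density is monotone increasing on [0,1]; the mode is at 1.
Mean = 14/(14+1) = 0.9333.

posterior mode = 1.0000, posterior mean = 0.9333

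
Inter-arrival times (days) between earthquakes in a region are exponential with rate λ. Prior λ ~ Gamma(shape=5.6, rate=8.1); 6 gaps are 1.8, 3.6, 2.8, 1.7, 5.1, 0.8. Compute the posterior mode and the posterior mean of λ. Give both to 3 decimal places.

MAP: 0.444. Posterior mean: 0.485.

Σ times = 15.8. Posterior: Gamma(shape = 5.6+6 = 11.6, rate = 8.1+15.8 = 23.9).
Mode = (α−1)/β = 10.6/23.9 = 0.444.
Mean = α/β = 11.6/23.9 = 0.485.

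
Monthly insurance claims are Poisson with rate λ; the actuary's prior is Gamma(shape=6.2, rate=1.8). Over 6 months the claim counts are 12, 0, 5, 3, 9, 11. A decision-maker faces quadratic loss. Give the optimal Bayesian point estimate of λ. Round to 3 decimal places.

Σ counts = 40. Posterior: Gamma(shape = 6.2+40 = 46.2, rate = 1.8+6 = 7.8).
Mode = (α−1)/β = 45.2/7.8 = 5.795.
Mean = α/β = 46.2/7.8 = 5.923.
Quadratic loss ⇒ the optimal estimator is the posterior mean.

5.923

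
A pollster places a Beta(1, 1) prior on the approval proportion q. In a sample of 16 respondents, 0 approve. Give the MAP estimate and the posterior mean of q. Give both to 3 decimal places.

Posterior: Beta(1+0, 1+16) = Beta(1, 17).
Since α = 1 ≤ 1 and β > 1, the Beta density is monotone decreasing on [0,1]; the mode is at 0.
Mean = 1/(1+17) = 0.056.

MAP estimate = 0.000, posterior mean = 0.056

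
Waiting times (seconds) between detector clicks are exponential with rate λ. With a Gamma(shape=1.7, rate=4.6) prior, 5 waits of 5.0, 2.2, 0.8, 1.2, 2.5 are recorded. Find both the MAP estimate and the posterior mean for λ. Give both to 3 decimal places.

Σ times = 11.7. Posterior: Gamma(shape = 1.7+5 = 6.7, rate = 4.6+11.7 = 16.3).
Mode = (α−1)/β = 5.7/16.3 = 0.350.
Mean = α/β = 6.7/16.3 = 0.411.

MAP = 0.350; posterior mean = 0.411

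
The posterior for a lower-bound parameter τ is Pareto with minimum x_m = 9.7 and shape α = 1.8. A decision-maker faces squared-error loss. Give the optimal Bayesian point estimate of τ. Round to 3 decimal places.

21.825

The Pareto density is strictly decreasing on [x_m, ∞), so the mode is x_m = 9.700.
Mean = α·x_m/(α−1) = 1.8·9.7/0.8 = 21.825.
Squared-error loss ⇒ the optimal estimator is the posterior mean.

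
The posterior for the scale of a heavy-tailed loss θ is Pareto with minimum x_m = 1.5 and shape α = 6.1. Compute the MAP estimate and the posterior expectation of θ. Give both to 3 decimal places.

MAP = 1.500; posterior mean = 1.794

The Pareto density is strictly decreasing on [x_m, ∞), so the mode is x_m = 1.500.
Mean = α·x_m/(α−1) = 6.1·1.5/5.1 = 1.794.
Right-skewed posterior ⇒ mode < mean.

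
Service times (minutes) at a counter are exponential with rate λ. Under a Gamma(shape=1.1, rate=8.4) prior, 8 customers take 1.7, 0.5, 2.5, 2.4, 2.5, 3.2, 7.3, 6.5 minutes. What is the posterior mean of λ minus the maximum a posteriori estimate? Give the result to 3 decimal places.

Σ times = 26.6. Posterior: Gamma(shape = 1.1+8 = 9.1, rate = 8.4+26.6 = 35.0).
Mode = (α−1)/β = 8.1/35.0 = 0.231.
Mean = α/β = 9.1/35.0 = 0.260.
Difference = 0.260 − 0.231 = 0.029.
Mean > mode: the posterior has a right tail.

0.029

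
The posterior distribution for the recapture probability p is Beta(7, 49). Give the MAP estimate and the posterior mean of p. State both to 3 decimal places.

Mode = (7−1)/(7+49−2) = 6/54 = 0.111.
Mean = 7/(7+49) = 7/56 = 0.125.

p_MAP = 0.111, E[p|data] = 0.125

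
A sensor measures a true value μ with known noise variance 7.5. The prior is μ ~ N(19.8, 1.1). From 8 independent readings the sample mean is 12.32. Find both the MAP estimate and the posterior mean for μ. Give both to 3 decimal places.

Posterior for μ is Normal. Precision-weighted mean: (1/1.1·19.8 + 8/7.5·12.32) / (1/1.1 + 8/7.5) = 15.762.
A Normal posterior is symmetric, so mode = mean.

μ_MAP = 15.762, E[μ|data] = 15.762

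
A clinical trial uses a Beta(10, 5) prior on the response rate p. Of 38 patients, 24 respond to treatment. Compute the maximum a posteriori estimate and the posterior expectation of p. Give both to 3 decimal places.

p_MAP = 0.647, E[p|data] = 0.642

Posterior: Beta(10+24, 5+14) = Beta(34, 19).
Mode = (34−1)/(34+19−2) = 33/51 = 0.647.
Mean = 34/(34+19) = 34/53 = 0.642.
The posterior is left-skewed, so the mode exceeds the mean.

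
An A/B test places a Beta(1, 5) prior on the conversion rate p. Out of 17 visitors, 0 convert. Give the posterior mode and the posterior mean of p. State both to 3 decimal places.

Posterior: Beta(1+0, 5+17) = Beta(1, 22).
Since α = 1 ≤ 1 and β > 1, the Beta density is monotone decreasing on [0,1]; the mode is at 0.
Mean = 1/(1+22) = 0.043.

p_MAP = 0.000, E[p|data] = 0.043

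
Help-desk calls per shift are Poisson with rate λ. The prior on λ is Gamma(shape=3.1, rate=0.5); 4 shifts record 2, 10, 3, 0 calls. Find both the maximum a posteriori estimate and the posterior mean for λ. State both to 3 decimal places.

Σ counts = 15. Posterior: Gamma(shape = 3.1+15 = 18.1, rate = 0.5+4 = 4.5).
Mode = (α−1)/β = 17.1/4.5 = 3.800.
Mean = α/β = 18.1/4.5 = 4.022.
The posterior is right-skewed, so the mean exceeds the mode.

maximum a posteriori estimate = 3.800, posterior mean = 4.022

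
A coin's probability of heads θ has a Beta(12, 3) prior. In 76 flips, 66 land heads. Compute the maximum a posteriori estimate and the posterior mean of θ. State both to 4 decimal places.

Posterior: Beta(12+66, 3+10) = Beta(78, 13).
Mode = (78−1)/(78+13−2) = 77/89 = 0.8652.
Mean = 78/(78+13) = 78/91 = 0.8571.

MAP: 0.8652. Posterior mean: 0.8571.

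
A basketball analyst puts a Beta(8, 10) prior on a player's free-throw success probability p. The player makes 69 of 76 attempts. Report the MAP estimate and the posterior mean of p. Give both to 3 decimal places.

MAP = 0.826, posterior mean = 0.819

Posterior: Beta(8+69, 10+7) = Beta(77, 17).
Mode = (77−1)/(77+17−2) = 76/92 = 0.826.
Mean = 77/(77+17) = 77/94 = 0.819.
The mean is pulled below the mode by the posterior's left skew.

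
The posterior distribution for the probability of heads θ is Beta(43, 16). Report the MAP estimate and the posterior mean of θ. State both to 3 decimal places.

Mode = (43−1)/(43+16−2) = 42/57 = 0.737.
Mean = 43/(43+16) = 43/59 = 0.729.
Mode > mean: the posterior has a left tail.

MAP: 0.737. Posterior mean: 0.729.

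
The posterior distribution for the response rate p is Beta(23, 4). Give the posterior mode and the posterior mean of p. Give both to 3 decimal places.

p_MAP = 0.880, E[p|data] = 0.852

Mode = (23−1)/(23+4−2) = 22/25 = 0.880.
Mean = 23/(23+4) = 23/27 = 0.852.
Mode > mean: the posterior has a left tail.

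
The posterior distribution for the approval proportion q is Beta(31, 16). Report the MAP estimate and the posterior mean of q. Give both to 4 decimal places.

MAP: 0.6667. Posterior mean: 0.6596.

Mode = (31−1)/(31+16−2) = 30/45 = 0.6667.
Mean = 31/(31+16) = 31/47 = 0.6596.
Left-skewed posterior ⇒ mean < mode.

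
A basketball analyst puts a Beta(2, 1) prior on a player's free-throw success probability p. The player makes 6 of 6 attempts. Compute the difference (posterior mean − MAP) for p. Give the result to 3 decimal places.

Posterior: Beta(2+6, 1+0) = Beta(8, 1).
Since β = 1 ≤ 1 and α > 1, the Beta density is monotone increasing on [0,1]; the mode is at 1.
Mean = 8/(8+1) = 0.889.
Difference = 0.889 − 1.000 = -0.111.
The mean is pulled below the mode by the posterior's left skew.

-0.111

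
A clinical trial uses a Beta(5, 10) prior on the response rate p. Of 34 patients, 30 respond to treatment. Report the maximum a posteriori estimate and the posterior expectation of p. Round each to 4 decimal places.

Posterior: Beta(5+30, 10+4) = Beta(35, 14).
Mode = (35−1)/(35+14−2) = 34/47 = 0.7234.
Mean = 35/(35+14) = 35/49 = 0.7143.
The mean is pulled below the mode by the posterior's left skew.

maximum a posteriori estimate = 0.7234, posterior expectation = 0.7143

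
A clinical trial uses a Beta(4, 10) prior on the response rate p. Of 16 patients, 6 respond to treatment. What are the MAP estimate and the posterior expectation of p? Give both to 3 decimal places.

Posterior: Beta(4+6, 10+10) = Beta(10, 20).
Mode = (10−1)/(10+20−2) = 9/28 = 0.321.
Mean = 10/(10+20) = 10/30 = 0.333.

MAP: 0.321. Posterior mean: 0.333.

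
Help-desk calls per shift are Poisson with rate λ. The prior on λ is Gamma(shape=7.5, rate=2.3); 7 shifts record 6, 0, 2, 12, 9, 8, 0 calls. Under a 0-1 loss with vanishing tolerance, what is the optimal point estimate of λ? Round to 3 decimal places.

Σ counts = 37. Posterior: Gamma(shape = 7.5+37 = 44.5, rate = 2.3+7 = 9.3).
Mode = (α−1)/β = 43.5/9.3 = 4.677.
Mean = α/β = 44.5/9.3 = 4.785.
This is the posterior mode — the MAP estimate.

4.677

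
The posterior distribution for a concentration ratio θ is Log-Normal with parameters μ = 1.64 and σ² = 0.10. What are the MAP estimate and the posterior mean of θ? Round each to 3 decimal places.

Mode = exp(μ − σ²) = exp(1.54) = 4.665.
Mean = exp(μ + σ²/2) = exp(1.690) = 5.419.
The mean is pulled above the mode by the posterior's right skew.

MAP: 4.665. Posterior mean: 5.419.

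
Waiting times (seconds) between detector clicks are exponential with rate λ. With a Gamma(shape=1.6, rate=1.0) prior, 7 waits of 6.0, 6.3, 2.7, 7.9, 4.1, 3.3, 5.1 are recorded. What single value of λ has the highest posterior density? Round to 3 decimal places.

0.209

Σ times = 35.4. Posterior: Gamma(shape = 1.6+7 = 8.6, rate = 1.0+35.4 = 36.4).
Mode = (α−1)/β = 7.6/36.4 = 0.209.
Mean = α/β = 8.6/36.4 = 0.236.
This is the posterior mode — the MAP estimate.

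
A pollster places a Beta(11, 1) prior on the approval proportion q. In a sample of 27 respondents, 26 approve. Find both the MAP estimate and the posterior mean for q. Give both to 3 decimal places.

Posterior: Beta(11+26, 1+1) = Beta(37, 2).
Mode = (37−1)/(37+2−2) = 36/37 = 0.973.
Mean = 37/(37+2) = 37/39 = 0.949.
The posterior is left-skewed, so the mode exceeds the mean.

MAP = 0.973, posterior mean = 0.949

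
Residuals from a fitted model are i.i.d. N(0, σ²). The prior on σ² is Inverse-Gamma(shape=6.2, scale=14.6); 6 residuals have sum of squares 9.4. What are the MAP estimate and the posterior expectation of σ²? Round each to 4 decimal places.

σ²_MAP = 1.8922, E[σ²|data] = 2.3537

Posterior: Inverse-Gamma(shape = 6.2+6/2 = 9.2, scale = 14.6+9.4/2 = 19.3).
Mode = β/(α+1) = 19.3/10.2 = 1.8922.
Mean = β/(α−1) = 19.3/8.2 = 2.3537.
Mean > mode: the posterior has a right tail.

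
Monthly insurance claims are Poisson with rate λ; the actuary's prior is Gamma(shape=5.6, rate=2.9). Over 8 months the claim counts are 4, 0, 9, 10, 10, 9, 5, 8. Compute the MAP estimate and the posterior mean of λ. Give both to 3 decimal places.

MAP = 5.468, posterior mean = 5.560

Σ counts = 55. Posterior: Gamma(shape = 5.6+55 = 60.6, rate = 2.9+8 = 10.9).
Mode = (α−1)/β = 59.6/10.9 = 5.468.
Mean = α/β = 60.6/10.9 = 5.560.
Right-skewed posterior ⇒ mode < mean.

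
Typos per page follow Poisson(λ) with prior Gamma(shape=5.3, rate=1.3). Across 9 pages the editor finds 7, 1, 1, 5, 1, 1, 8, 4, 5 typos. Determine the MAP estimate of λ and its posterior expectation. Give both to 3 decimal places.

MAP estimate = 3.621, posterior expectation = 3.718

Σ counts = 33. Posterior: Gamma(shape = 5.3+33 = 38.3, rate = 1.3+9 = 10.3).
Mode = (α−1)/β = 37.3/10.3 = 3.621.
Mean = α/β = 38.3/10.3 = 3.718.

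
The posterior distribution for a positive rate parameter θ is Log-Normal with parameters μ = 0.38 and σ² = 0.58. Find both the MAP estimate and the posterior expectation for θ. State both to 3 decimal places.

Mode = exp(μ − σ²) = exp(-0.20) = 0.819.
Mean = exp(μ + σ²/2) = exp(0.670) = 1.954.
Right-skewed posterior ⇒ mode < mean.

MAP = 0.819; posterior mean = 1.954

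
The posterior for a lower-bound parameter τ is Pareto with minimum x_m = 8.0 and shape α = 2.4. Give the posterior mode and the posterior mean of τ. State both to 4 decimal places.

MAP: 8.0000. Posterior mean: 13.7143.

The Pareto density is strictly decreasing on [x_m, ∞), so the mode is x_m = 8.0000.
Mean = α·x_m/(α−1) = 2.4·8.0/1.4 = 13.7143.
Right-skewed posterior ⇒ mode < mean.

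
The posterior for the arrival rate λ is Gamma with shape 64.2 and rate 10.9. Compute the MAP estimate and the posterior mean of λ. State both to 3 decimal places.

Mode = (α−1)/β = 63.2/10.9 = 5.798.
Mean = α/β = 64.2/10.9 = 5.890.

MAP = 5.798; posterior mean = 5.890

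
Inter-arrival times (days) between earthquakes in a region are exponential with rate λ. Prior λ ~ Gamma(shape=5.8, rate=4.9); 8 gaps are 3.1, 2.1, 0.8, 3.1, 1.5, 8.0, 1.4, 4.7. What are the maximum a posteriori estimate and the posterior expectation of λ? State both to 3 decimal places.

Σ times = 24.7. Posterior: Gamma(shape = 5.8+8 = 13.8, rate = 4.9+24.7 = 29.6).
Mode = (α−1)/β = 12.8/29.6 = 0.432.
Mean = α/β = 13.8/29.6 = 0.466.
Mean > mode: the posterior has a right tail.

λ_MAP = 0.432, E[λ|data] = 0.466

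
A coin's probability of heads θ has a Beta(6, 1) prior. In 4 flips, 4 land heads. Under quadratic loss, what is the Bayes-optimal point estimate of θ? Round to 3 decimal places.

0.909

Posterior: Beta(6+4, 1+0) = Beta(10, 1).
Since β = 1 ≤ 1 and α > 1, the Beta density is monotone increasing on [0,1]; the mode is at 1.
Mean = 10/(10+1) = 0.909.
Quadratic loss ⇒ the optimal estimator is the posterior mean.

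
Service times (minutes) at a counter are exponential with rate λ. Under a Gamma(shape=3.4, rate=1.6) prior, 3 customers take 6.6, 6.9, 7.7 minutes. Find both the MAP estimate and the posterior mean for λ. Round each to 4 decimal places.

MAP = 0.2368; posterior mean = 0.2807

Σ times = 21.2. Posterior: Gamma(shape = 3.4+3 = 6.4, rate = 1.6+21.2 = 22.8).
Mode = (α−1)/β = 5.4/22.8 = 0.2368.
Mean = α/β = 6.4/22.8 = 0.2807.
Mean > mode: the posterior has a right tail.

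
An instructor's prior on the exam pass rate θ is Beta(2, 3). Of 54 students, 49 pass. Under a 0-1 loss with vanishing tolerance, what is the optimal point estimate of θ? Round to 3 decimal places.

0.877

Posterior: Beta(2+49, 3+5) = Beta(51, 8).
Mode = (51−1)/(51+8−2) = 50/57 = 0.877.
Mean = 51/(51+8) = 51/59 = 0.864.
This is the posterior mode — the MAP estimate.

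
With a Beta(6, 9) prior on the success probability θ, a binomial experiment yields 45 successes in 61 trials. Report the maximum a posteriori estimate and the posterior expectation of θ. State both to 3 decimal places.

MAP: 0.676. Posterior mean: 0.671.

Posterior: Beta(6+45, 9+16) = Beta(51, 25).
Mode = (51−1)/(51+25−2) = 50/74 = 0.676.
Mean = 51/(51+25) = 51/76 = 0.671.
Mode > mean: the posterior has a left tail.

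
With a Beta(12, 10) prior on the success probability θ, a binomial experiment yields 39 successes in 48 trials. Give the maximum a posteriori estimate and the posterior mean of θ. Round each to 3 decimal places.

Posterior: Beta(12+39, 10+9) = Beta(51, 19).
Mode = (51−1)/(51+19−2) = 50/68 = 0.735.
Mean = 51/(51+19) = 51/70 = 0.729.
Left-skewed posterior ⇒ mean < mode.

MAP: 0.735. Posterior mean: 0.729.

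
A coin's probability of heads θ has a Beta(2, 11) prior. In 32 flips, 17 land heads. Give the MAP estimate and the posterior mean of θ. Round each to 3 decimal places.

MAP = 0.419, posterior mean = 0.422

Posterior: Beta(2+17, 11+15) = Beta(19, 26).
Mode = (19−1)/(19+26−2) = 18/43 = 0.419.
Mean = 19/(19+26) = 19/45 = 0.422.
The mean is pulled above the mode by the posterior's right skew.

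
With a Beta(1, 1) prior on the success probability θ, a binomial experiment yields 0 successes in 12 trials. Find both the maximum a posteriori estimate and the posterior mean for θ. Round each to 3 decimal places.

MAP: 0.000. Posterior mean: 0.071.

Posterior: Beta(1+0, 1+12) = Beta(1, 13).
Since α = 1 ≤ 1 and β > 1, the Beta density is monotone decreasing on [0,1]; the mode is at 0.
Mean = 1/(1+13) = 0.071.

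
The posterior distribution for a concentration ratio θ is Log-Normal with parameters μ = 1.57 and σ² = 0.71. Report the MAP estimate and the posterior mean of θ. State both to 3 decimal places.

Mode = exp(μ − σ²) = exp(0.86) = 2.363.
Mean = exp(μ + σ²/2) = exp(1.925) = 6.855.
The mean is pulled above the mode by the posterior's right skew.

MAP: 2.363. Posterior mean: 6.855.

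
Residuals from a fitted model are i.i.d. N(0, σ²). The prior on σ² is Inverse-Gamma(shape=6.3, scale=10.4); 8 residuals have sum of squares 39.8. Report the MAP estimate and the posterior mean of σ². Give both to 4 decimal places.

MAP: 2.6814. Posterior mean: 3.2581.

Posterior: Inverse-Gamma(shape = 6.3+8/2 = 10.3, scale = 10.4+39.8/2 = 30.3).
Mode = β/(α+1) = 30.3/11.3 = 2.6814.
Mean = β/(α−1) = 30.3/9.3 = 3.2581.
Mean > mode: the posterior has a right tail.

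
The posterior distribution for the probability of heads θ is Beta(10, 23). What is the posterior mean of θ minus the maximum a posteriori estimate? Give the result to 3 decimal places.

Mode = (10−1)/(10+23−2) = 9/31 = 0.290.
Mean = 10/(10+23) = 10/33 = 0.303.
Difference = 0.303 − 0.290 = 0.013.
The mean is pulled above the mode by the posterior's right skew.

0.013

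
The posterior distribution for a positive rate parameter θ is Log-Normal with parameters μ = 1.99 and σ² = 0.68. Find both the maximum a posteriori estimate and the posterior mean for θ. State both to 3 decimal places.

Mode = exp(μ − σ²) = exp(1.31) = 3.706.
Mean = exp(μ + σ²/2) = exp(2.330) = 10.278.

MAP = 3.706, posterior mean = 10.278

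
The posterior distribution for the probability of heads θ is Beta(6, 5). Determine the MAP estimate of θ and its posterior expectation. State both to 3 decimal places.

MAP: 0.556. Posterior mean: 0.545.

Mode = (6−1)/(6+5−2) = 5/9 = 0.556.
Mean = 6/(6+5) = 6/11 = 0.545.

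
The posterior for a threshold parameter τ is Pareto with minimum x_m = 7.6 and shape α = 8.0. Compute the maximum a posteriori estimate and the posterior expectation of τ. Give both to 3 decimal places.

The Pareto density is strictly decreasing on [x_m, ∞), so the mode is x_m = 7.600.
Mean = α·x_m/(α−1) = 8.0·7.6/7.0 = 8.686.

τ_MAP = 7.600, E[τ|data] = 8.686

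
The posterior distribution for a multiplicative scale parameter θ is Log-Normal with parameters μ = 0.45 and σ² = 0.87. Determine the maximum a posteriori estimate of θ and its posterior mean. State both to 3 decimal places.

MAP = 0.657, posterior mean = 2.423

Mode = exp(μ − σ²) = exp(-0.42) = 0.657.
Mean = exp(μ + σ²/2) = exp(0.885) = 2.423.
Right-skewed posterior ⇒ mode < mean.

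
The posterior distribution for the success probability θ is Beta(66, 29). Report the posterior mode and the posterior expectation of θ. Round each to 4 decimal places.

MAP: 0.6989. Posterior mean: 0.6947.

Mode = (66−1)/(66+29−2) = 65/93 = 0.6989.
Mean = 66/(66+29) = 66/95 = 0.6947.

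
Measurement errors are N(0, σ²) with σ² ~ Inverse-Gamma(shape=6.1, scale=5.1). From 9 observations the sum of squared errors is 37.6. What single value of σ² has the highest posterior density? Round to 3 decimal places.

Posterior: Inverse-Gamma(shape = 6.1+9/2 = 10.6, scale = 5.1+37.6/2 = 23.9).
Mode = β/(α+1) = 23.9/11.6 = 2.060.
Mean = β/(α−1) = 23.9/9.6 = 2.490.
This is the posterior mode — the MAP estimate.

2.060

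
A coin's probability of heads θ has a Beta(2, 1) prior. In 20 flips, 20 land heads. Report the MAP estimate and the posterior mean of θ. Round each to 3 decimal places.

Posterior: Beta(2+20, 1+0) = Beta(22, 1).
Since β = 1 ≤ 1 and α > 1, the Beta density is monotone increasing on [0,1]; the mode is at 1.
Mean = 22/(22+1) = 0.957.

MAP: 1.000. Posterior mean: 0.957.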